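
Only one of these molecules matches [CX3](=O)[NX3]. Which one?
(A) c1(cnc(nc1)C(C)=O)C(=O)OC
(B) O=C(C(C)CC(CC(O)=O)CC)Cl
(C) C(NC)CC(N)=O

C

[CX3](=O)[NX3] describes a carbonyl carbon bonded to a trivalent nitrogen (an amide).
(A) has a methyl-ester group (-C(=O)OCH3) but the carbonyl is bonded to O, not to an NX3 nitrogen.
(B) has a carboxylic acid group (-C(=O)OH) but the carbonyl is bonded to O, not to an NX3 nitrogen.
(C) contains a primary amide (-C(=O)NH2), which satisfies every atom and bond constraint.
So the answer is (C).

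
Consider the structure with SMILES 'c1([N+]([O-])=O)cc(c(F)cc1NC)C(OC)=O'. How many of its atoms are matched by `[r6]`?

The query [r6] means: r6 matches atoms in a six-membered ring.
Check the 16 heavy atoms by environment: 6× c (aromatic, in 6-ring) → match; 1× N (acyclic) → no; 3× C (acyclic) → no; 3× O (acyclic) → no; 1× F (acyclic) → no; 1× N (charge +1, acyclic) → no; 1× O (charge -1, acyclic) → no.
That gives 6 matching atoms.

6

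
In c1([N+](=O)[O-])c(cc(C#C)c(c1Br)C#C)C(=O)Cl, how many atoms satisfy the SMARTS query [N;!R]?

The query [N;!R] means: aliphatic nitrogen not in a ring.
Check the 17 heavy atoms by environment: 6× c (aromatic, in 6-ring) → no; 1× N (charge +1, acyclic) → match; 1× O (charge -1, acyclic) → no; 2× O (acyclic) → no; 5× C (acyclic) → no; 1× Cl (acyclic) → no; 1× Br (acyclic) → no.
That gives 1 matching atom.

1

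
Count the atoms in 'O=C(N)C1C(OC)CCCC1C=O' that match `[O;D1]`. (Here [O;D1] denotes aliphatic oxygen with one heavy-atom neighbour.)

2

Check the 13 heavy atoms by environment: 4× C (D2) → no; 4× C (D3) → no; 2× O (D1) → match; 1× N (D1) → no; 1× O (D2) → no; 1× C (D1) → no.
That gives 2 matching atoms.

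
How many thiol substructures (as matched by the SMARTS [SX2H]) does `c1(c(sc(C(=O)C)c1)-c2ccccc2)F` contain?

0

[SX2H] is the SMARTS for a thiol: an aliphatic sulfur with two connections, one being H.
No fragment in the molecule satisfies every constraint, giving 0 matches.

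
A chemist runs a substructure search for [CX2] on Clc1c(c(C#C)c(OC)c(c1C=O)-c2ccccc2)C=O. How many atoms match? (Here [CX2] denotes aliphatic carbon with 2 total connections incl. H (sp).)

Check the 21 heavy atoms by environment: 12× c (aromatic, X3) → no; 2× C (X3) → no; 2× O (X1) → no; 1× O (X2) → no; 1× C (X4) → no; 1× Cl (X1) → no; 2× C (X2) → match.
That gives 2 matching atoms.

2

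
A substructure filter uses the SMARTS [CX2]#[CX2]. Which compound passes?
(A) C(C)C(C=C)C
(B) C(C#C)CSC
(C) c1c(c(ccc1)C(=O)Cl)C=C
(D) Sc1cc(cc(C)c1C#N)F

[CX2]#[CX2] describes a carbon-carbon triple bond (an alkyne).
(A) has a vinyl group (-CH=CH2) but the C=C is a double bond; both carbons are CX3, not CX2.
(B) contains an ethynyl group (-C#CH), which satisfies every atom and bond constraint.
(C) has a vinyl group (-CH=CH2) but the C=C is a double bond; both carbons are CX3, not CX2.
(D) has a nitrile (-C#N) but the triple bond is C#N, not C#C.
So the answer is (B).

B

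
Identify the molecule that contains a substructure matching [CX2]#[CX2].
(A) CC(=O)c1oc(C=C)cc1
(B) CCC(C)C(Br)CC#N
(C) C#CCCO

C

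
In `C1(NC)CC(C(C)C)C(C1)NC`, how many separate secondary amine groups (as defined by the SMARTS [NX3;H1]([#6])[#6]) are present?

2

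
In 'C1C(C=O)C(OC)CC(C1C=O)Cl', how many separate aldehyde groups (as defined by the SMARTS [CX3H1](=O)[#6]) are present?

2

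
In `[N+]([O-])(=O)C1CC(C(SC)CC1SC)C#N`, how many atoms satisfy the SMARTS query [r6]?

Check the 15 heavy atoms by environment: 6× C (in 6-ring) → match; 3× C (acyclic) → no; 1× N (acyclic) → no; 1× N (charge +1, acyclic) → no; 1× O (charge -1, acyclic) → no; 1× O (acyclic) → no; 2× S (acyclic) → no.
That gives 6 matching atoms.

6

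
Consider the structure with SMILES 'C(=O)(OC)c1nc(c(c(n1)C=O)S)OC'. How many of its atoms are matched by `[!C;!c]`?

7

Check the 15 heavy atoms by environment: 2× n (aromatic) → match; 4× c (aromatic) → no; 4× O → match; 4× C → no; 1× S → match.
Summing the matching environments: 2 + 4 + 1 = 7 matching atoms.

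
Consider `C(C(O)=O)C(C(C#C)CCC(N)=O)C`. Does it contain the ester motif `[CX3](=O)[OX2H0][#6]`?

No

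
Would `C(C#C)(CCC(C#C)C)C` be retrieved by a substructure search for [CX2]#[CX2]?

Yes

The pattern [CX2]#[CX2] describes a carbon-carbon triple bond — an alkyne.
The molecule carries an ethynyl group (-C#CH), whose atoms satisfy every constraint of the query, so the pattern matches.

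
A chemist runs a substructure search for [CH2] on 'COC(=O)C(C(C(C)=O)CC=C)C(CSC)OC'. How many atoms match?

3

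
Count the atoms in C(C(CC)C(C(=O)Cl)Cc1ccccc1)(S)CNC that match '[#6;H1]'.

The query [#6;H1] means: any carbon bearing exactly one hydrogen.
Check the 19 heavy atoms by environment: 3× C (H2) → no; 3× C (H1) → match; 1× N (H1) → no; 2× C (H3) → no; 1× S (H1) → no; 1× C (H0) → no; 1× O (H0) → no; 1× Cl (H0) → no; 1× c (aromatic, H0) → no; 5× c (aromatic, H1) → match.
Summing the matching environments: 3 + 5 = 8 matching atoms.

8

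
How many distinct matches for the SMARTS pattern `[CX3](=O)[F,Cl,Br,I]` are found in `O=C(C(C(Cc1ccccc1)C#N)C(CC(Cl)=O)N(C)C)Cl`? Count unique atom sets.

2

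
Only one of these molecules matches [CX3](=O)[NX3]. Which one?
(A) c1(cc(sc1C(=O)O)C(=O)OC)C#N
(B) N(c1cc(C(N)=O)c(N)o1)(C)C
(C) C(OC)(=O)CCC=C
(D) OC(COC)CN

B

[CX3](=O)[NX3] describes a carbonyl carbon bonded to a trivalent nitrogen (an amide).
(A) has a nitrile (-C#N) but the nitrile N is NX1 (triple-bonded), not NX3.
(B) contains a primary amide (-C(=O)NH2), which satisfies every atom and bond constraint.
(C) has a methyl-ester group (-C(=O)OCH3) but the carbonyl is bonded to O, not to an NX3 nitrogen.
(D) has a primary amino group (-NH2) but the -NH2 is not attached to a carbonyl carbon.
So the answer is (B).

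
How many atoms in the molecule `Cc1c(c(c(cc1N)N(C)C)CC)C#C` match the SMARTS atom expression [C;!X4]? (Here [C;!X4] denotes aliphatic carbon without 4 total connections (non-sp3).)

2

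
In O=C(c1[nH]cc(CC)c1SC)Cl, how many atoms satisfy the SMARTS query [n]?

1

The query [n] means: lowercase n matches aromatic nitrogen only.
Check the 12 heavy atoms by environment: 1× n (aromatic) → match; 4× c (aromatic) → no; 4× C → no; 1× O → no; 1× Cl → no; 1× S → no.
That gives 1 matching atom.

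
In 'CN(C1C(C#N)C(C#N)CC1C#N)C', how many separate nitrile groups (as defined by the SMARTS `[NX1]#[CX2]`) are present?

3

[NX1]#[CX2] is the SMARTS for a nitrile: a nitrogen triple-bonded to a two-connected carbon.
The molecule carries 3 separate instances of a nitrile (-C#N) meeting every constraint; each maps to a distinct set of atoms, giving 3 matches.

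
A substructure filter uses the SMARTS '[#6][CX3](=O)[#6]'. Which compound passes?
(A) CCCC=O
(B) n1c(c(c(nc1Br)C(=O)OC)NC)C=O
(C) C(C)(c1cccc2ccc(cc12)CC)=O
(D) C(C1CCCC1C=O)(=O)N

[#6][CX3](=O)[#6] describes a carbonyl carbon (no H) flanked by two carbons (a ketone).
(A) has an aldehyde (-CHO) but the carbonyl carbon has H1, so it is not flanked by two carbons.
(B) has an aldehyde (-CHO) but the carbonyl carbon has H1, so it is not flanked by two carbons.
(C) contains an acetyl/ketone group (-C(=O)CH3), which satisfies every atom and bond constraint.
(D) has a primary amide (-C(=O)NH2) but one neighbour of the carbonyl carbon is N, not C.
So the answer is (C).

C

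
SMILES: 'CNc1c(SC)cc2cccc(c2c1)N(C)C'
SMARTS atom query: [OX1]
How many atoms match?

0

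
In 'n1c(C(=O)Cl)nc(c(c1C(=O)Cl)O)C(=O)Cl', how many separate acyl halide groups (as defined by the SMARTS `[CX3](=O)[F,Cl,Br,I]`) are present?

3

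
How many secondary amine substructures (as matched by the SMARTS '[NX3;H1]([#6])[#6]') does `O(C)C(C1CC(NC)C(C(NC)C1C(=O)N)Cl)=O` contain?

2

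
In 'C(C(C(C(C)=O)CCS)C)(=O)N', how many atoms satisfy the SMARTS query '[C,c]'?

8

The query [C,c] means: comma = OR; matches aliphatic or aromatic carbon — same as #6.
Check the 12 heavy atoms by environment: 8× C → match; 2× O → no; 1× S → no; 1× N → no.
That gives 8 matching atoms.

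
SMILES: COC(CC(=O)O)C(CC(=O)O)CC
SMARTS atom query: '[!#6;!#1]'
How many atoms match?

Check the 14 heavy atoms by environment: 9× C → no; 5× O → match.
That gives 5 matching atoms.

5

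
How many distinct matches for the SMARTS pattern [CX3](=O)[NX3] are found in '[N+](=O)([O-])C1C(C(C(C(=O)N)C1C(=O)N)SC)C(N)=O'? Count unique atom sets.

[CX3](=O)[NX3] is the SMARTS for an amide: a carbonyl carbon bonded to a trivalent nitrogen.
The molecule carries 3 separate instances of a primary amide (-C(=O)NH2) meeting every constraint; each maps to a distinct set of atoms, giving 3 matches.

3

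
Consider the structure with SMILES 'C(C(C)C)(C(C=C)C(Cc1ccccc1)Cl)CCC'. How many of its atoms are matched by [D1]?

5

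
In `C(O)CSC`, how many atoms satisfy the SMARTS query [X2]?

2

Check the 5 heavy atoms by environment: 3× C (X4) → no; 1× O (X2) → match; 1× S (X2) → match.
Summing the matching environments: 1 + 1 = 2 matching atoms.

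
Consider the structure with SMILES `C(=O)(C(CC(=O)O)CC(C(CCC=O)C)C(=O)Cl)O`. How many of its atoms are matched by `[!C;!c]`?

Check the 19 heavy atoms by environment: 12× C → no; 6× O → match; 1× Cl → match.
Summing the matching environments: 6 + 1 = 7 matching atoms.

7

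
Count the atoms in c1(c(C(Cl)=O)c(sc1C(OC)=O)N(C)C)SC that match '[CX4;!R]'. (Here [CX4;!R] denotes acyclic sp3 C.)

Check the 17 heavy atoms by environment: 1× s (aromatic, X2, in 5-ring) → no; 4× c (aromatic, X3, in 5-ring) → no; 2× C (X3, acyclic) → no; 2× O (X1, acyclic) → no; 1× Cl (X1, acyclic) → no; 1× S (X2, acyclic) → no; 4× C (X4, acyclic) → match; 1× N (X3, acyclic) → no; 1× O (X2, acyclic) → no.
That gives 4 matching atoms.

4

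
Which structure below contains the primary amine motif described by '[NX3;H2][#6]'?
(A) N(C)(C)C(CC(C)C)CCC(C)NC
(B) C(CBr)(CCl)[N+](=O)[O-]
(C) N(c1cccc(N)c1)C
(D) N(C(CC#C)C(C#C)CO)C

[NX3;H2][#6] describes a trivalent nitrogen with two H attached to carbon (a primary amine).
(A) has a dimethylamino group (-N(CH3)2) but the nitrogen has H0, not H2.
(B) has a nitro group (-[N+](=O)[O-]) but the nitrogen is [N+] with no H, not NX3H2.
(C) contains a primary amino group (-NH2), which satisfies every atom and bond constraint.
(D) has an N-methylamino group (-NHCH3) but the nitrogen bears two carbons and only one H (H1), not H2.
So the answer is (C).

C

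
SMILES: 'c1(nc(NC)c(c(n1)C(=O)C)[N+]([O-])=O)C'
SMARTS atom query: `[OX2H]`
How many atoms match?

The query [OX2H] means: aliphatic oxygen with two connections, one of which is H — an -OH oxygen.
Check the 15 heavy atoms by environment: 2× n (aromatic, H0, X2) → no; 4× c (aromatic, H0, X3) → no; 3× C (H3, X4) → no; 1× C (H0, X3) → no; 2× O (H0, X1) → no; 1× N (charge +1, H0, X3) → no; 1× O (charge -1, H0, X1) → no; 1× N (H1, X3) → no.
No environment satisfies the query, so 0 matching atoms.

0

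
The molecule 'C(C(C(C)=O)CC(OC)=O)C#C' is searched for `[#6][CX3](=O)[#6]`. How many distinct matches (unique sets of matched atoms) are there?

1

[#6][CX3](=O)[#6] is the SMARTS for a ketone: a carbonyl carbon (no H) flanked by two carbons.
Exactly one fragment in the molecule meets all constraints, giving 1 match.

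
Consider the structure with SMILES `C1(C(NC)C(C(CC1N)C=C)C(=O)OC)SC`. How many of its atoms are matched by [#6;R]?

The query [#6;R] means: carbon that is part of a ring.
Check the 17 heavy atoms by environment: 6× C (in 6-ring) → match; 1× S (acyclic) → no; 6× C (acyclic) → no; 2× N (acyclic) → no; 2× O (acyclic) → no.
That gives 6 matching atoms.

6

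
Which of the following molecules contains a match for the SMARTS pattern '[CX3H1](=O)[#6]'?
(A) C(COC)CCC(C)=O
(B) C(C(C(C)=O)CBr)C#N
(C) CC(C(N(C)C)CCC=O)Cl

C

[CX3H1](=O)[#6] describes an sp2 carbon with one H, double-bonded to O and single-bonded to carbon (an aldehyde).
(A) has an acetyl/ketone group (-C(=O)CH3) but the carbonyl carbon has H0 (two carbon neighbours), not H1.
(B) has an acetyl/ketone group (-C(=O)CH3) but the carbonyl carbon has H0 (two carbon neighbours), not H1.
(C) contains an aldehyde (-CHO), which satisfies every atom and bond constraint.
So the answer is (C).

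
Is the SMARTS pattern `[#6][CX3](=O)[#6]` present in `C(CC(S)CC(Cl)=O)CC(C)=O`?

Yes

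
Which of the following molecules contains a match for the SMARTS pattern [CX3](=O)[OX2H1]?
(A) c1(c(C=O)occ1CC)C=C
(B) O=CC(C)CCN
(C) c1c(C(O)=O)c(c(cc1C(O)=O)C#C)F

[CX3](=O)[OX2H1] describes an sp2 carbon double-bonded to O and single-bonded to an -OH oxygen (a carboxylic acid).
(A) has an aldehyde (-CHO) but there is no singly-bonded oxygen on the carbonyl carbon.
(B) has an aldehyde (-CHO) but there is no singly-bonded oxygen on the carbonyl carbon.
(C) contains a carboxylic acid group (-C(=O)OH), which satisfies every atom and bond constraint.
So the answer is (C).

C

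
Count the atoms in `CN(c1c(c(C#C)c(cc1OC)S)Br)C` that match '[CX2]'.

2

The query [CX2] means: C with X2: aliphatic carbon with exactly 2 total connections.
Check the 15 heavy atoms by environment: 6× c (aromatic, X3) → no; 1× Br (X1) → no; 1× S (X2) → no; 1× N (X3) → no; 3× C (X4) → no; 2× C (X2) → match; 1× O (X2) → no.
That gives 2 matching atoms.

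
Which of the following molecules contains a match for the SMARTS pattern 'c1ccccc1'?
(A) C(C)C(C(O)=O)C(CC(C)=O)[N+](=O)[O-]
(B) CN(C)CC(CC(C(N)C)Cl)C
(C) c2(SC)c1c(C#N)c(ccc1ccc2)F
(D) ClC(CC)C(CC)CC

C

c1ccccc1 describes six aromatic carbons in a ring (a benzene ring).
(A) has a methyl group (-CH3) but no six-membered all-carbon aromatic ring is present.
(B) has a methyl group (-CH3) but no six-membered all-carbon aromatic ring is present.
(C) contains the required atom environment, so the pattern matches.
(D) has a methyl group (-CH3) but no six-membered all-carbon aromatic ring is present.
So the answer is (C).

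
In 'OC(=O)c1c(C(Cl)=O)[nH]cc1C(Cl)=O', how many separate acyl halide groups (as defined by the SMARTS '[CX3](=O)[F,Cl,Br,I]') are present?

2

[CX3](=O)[F,Cl,Br,I] is the SMARTS for an acyl halide: a carbonyl carbon bonded to a halogen.
The molecule carries 2 separate instances of an acyl chloride (-C(=O)Cl) meeting every constraint; each maps to a distinct set of atoms, giving 2 matches.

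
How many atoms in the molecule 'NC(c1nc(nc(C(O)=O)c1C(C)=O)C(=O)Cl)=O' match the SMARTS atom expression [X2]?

The query [X2] means: any atom with exactly two total connections (bonds + H).
Check the 18 heavy atoms by environment: 2× n (aromatic, X2) → match; 4× c (aromatic, X3) → no; 4× C (X3) → no; 4× O (X1) → no; 1× N (X3) → no; 1× O (X2) → match; 1× Cl (X1) → no; 1× C (X4) → no.
Summing the matching environments: 2 + 1 = 3 matching atoms.

3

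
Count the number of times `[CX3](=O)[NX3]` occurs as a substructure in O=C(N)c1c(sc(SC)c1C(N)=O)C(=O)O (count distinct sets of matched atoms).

[CX3](=O)[NX3] is the SMARTS for an amide: a carbonyl carbon bonded to a trivalent nitrogen.
The molecule carries 2 separate instances of a primary amide (-C(=O)NH2) meeting every constraint; each maps to a distinct set of atoms, giving 2 matches.

2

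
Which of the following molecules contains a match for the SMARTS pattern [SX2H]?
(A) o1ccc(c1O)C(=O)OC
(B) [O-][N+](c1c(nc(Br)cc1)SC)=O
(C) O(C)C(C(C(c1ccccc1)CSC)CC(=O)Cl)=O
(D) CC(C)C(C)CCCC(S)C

[SX2H] describes an aliphatic sulfur with two connections, one being H (a thiol).
(A) has a hydroxyl group (-OH) but it is an -OH, not an -SH.
(B) has a methylthio ether (-SCH3) but the sulfur has H0 (bonded to two carbons), not H1.
(C) has a methylthio ether (-SCH3) but the sulfur has H0 (bonded to two carbons), not H1.
(D) contains a thiol (-SH), which satisfies every atom and bond constraint.
So the answer is (D).

D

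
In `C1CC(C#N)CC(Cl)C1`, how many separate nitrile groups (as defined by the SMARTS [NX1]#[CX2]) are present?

[NX1]#[CX2] is the SMARTS for a nitrile: a nitrogen triple-bonded to a two-connected carbon.
Exactly one fragment in the molecule meets all constraints, giving 1 match.

1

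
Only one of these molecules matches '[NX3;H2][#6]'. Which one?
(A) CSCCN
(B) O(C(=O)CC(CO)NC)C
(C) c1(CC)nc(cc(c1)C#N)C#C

[NX3;H2][#6] describes a trivalent nitrogen with two H attached to carbon (a primary amine).
(A) contains a primary amino group (-NH2), which satisfies every atom and bond constraint.
(B) has an N-methylamino group (-NHCH3) but the nitrogen bears two carbons and only one H (H1), not H2.
(C) has a nitrile (-C#N) but the nitrogen is NX1 (triple-bonded), not NX3 with two H.
So the answer is (A).

A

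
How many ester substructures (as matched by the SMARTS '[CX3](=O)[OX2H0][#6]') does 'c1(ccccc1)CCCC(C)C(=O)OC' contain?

[CX3](=O)[OX2H0][#6] is the SMARTS for an ester: a carbonyl carbon bonded to an oxygen that is itself bonded to carbon (no H on that O).
Exactly one fragment in the molecule meets all constraints, giving 1 match.

1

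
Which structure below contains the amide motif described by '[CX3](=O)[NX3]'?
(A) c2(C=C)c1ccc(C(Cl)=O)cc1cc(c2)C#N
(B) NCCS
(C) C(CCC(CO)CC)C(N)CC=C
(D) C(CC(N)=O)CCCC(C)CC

[CX3](=O)[NX3] describes a carbonyl carbon bonded to a trivalent nitrogen (an amide).
(A) has a nitrile (-C#N) but the nitrile N is NX1 (triple-bonded), not NX3.
(B) has a primary amino group (-NH2) but the -NH2 is not attached to a carbonyl carbon.
(C) has a primary amino group (-NH2) but the -NH2 is not attached to a carbonyl carbon.
(D) contains a primary amide (-C(=O)NH2), which satisfies every atom and bond constraint.
So the answer is (D).

D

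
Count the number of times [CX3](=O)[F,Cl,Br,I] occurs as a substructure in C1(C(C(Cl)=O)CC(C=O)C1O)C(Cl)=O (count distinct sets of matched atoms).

[CX3](=O)[F,Cl,Br,I] is the SMARTS for an acyl halide: a carbonyl carbon bonded to a halogen.
The molecule carries 2 separate instances of an acyl chloride (-C(=O)Cl) meeting every constraint; each maps to a distinct set of atoms, giving 2 matches.

2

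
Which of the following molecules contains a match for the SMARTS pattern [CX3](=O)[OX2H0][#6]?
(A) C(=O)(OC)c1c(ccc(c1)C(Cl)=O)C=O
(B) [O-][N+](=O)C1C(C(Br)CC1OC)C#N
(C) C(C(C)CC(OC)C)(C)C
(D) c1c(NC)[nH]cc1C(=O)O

A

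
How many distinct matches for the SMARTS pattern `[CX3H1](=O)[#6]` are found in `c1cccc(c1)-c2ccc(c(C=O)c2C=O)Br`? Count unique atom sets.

2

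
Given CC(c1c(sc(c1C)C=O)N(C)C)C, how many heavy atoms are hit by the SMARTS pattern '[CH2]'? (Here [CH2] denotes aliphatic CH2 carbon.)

0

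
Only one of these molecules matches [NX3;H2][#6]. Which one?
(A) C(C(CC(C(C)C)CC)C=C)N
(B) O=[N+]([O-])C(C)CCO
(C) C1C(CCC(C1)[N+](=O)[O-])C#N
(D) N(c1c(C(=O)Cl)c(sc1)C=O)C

A

[NX3;H2][#6] describes a trivalent nitrogen with two H attached to carbon (a primary amine).
(A) contains a primary amino group (-NH2), which satisfies every atom and bond constraint.
(B) has a nitro group (-[N+](=O)[O-]) but the nitrogen is [N+] with no H, not NX3H2.
(C) has a nitro group (-[N+](=O)[O-]) but the nitrogen is [N+] with no H, not NX3H2.
(D) has an N-methylamino group (-NHCH3) but the nitrogen bears two carbons and only one H (H1), not H2.
So the answer is (A).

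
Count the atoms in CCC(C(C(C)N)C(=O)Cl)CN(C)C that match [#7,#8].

The query [#7,#8] means: nitrogen or oxygen (comma = OR).
Check the 14 heavy atoms by environment: 10× C → no; 2× N → match; 1× O → match; 1× Cl → no.
Summing the matching environments: 2 + 1 = 3 matching atoms.

3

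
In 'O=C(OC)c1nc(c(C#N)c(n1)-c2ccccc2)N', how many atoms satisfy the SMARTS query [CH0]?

2

Check the 19 heavy atoms by environment: 2× n (aromatic, H0) → no; 5× c (aromatic, H0) → no; 2× C (H0) → match; 1× N (H0) → no; 5× c (aromatic, H1) → no; 2× O (H0) → no; 1× C (H3) → no; 1× N (H2) → no.
That gives 2 matching atoms.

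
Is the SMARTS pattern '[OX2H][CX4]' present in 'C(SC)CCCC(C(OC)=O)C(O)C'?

The pattern [OX2H][CX4] describes a hydroxyl oxygen bound to an sp3 (X4) carbon — an aliphatic alcohol.
The molecule carries a hydroxyl group (-OH), whose atoms satisfy every constraint of the query, so the pattern matches.

Yes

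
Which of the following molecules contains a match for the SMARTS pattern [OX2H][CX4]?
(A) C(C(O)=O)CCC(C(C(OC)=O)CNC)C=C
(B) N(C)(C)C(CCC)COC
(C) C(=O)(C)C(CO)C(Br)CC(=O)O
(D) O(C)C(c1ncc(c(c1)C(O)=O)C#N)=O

[OX2H][CX4] describes a hydroxyl oxygen bound to an sp3 (X4) carbon (an aliphatic alcohol).
(A) has a carboxylic acid group (-C(=O)OH) but the -OH is on a CX3 carbonyl carbon, not a CX4 carbon.
(B) has a methoxy ether (-OCH3) but the oxygen has H0 (ether), not H1.
(C) contains a hydroxyl group (-OH), which satisfies every atom and bond constraint.
(D) has a carboxylic acid group (-C(=O)OH) but the -OH is on a CX3 carbonyl carbon, not a CX4 carbon.
So the answer is (C).

C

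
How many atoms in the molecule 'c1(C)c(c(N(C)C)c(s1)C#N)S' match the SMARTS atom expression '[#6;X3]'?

The query [#6;X3] means: any carbon (aromatic or not) with three total connections.
Check the 12 heavy atoms by environment: 1× s (aromatic, X2) → no; 4× c (aromatic, X3) → match; 1× S (X2) → no; 3× C (X4) → no; 1× C (X2) → no; 1× N (X1) → no; 1× N (X3) → no.
That gives 4 matching atoms.

4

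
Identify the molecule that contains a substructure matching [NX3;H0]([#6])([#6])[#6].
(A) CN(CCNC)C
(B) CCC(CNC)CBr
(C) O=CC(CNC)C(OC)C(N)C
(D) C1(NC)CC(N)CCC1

A

[NX3;H0]([#6])([#6])[#6] describes a trivalent nitrogen with no H, bonded to three carbons (a tertiary amine).
(A) contains a dimethylamino group (-N(CH3)2), which satisfies every atom and bond constraint.
(B) has an N-methylamino group (-NHCH3) but the nitrogen still has one H (H1), not H0.
(C) has a primary amino group (-NH2) but the nitrogen has H2, not H0 with three carbons.
(D) has a primary amino group (-NH2) but the nitrogen has H2, not H0 with three carbons.
So the answer is (A).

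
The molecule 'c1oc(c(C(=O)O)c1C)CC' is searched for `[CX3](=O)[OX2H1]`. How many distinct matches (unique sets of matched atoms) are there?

[CX3](=O)[OX2H1] is the SMARTS for a carboxylic acid: an sp2 carbon double-bonded to O and single-bonded to an -OH oxygen.
Exactly one fragment in the molecule meets all constraints, giving 1 match.

1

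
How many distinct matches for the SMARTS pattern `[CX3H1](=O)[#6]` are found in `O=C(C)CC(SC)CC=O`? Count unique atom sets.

1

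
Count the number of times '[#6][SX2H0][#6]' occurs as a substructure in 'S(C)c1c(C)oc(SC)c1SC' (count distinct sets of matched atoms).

3

[#6][SX2H0][#6] is the SMARTS for a thioether: an aliphatic sulfur bridging two carbons with no H on the sulfur.
The molecule carries 3 separate instances of a methylthio ether (-SCH3) meeting every constraint; each maps to a distinct set of atoms, giving 3 matches.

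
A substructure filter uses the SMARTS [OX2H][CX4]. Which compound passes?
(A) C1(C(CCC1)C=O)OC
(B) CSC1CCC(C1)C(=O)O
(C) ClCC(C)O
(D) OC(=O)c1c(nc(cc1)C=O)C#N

[OX2H][CX4] describes a hydroxyl oxygen bound to an sp3 (X4) carbon (an aliphatic alcohol).
(A) has a methoxy ether (-OCH3) but the oxygen has H0 (ether), not H1.
(B) has a carboxylic acid group (-C(=O)OH) but the -OH is on a CX3 carbonyl carbon, not a CX4 carbon.
(C) contains a hydroxyl group (-OH), which satisfies every atom and bond constraint.
(D) has a carboxylic acid group (-C(=O)OH) but the -OH is on a CX3 carbonyl carbon, not a CX4 carbon.
So the answer is (C).

C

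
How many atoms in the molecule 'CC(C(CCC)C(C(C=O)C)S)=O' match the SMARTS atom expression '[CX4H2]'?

2

The query [CX4H2] means: sp3 carbon (X4) with exactly two hydrogens.
Check the 13 heavy atoms by environment: 3× C (H3, X4) → no; 3× C (H1, X4) → no; 2× C (H2, X4) → match; 1× C (H0, X3) → no; 2× O (H0, X1) → no; 1× S (H1, X2) → no; 1× C (H1, X3) → no.
That gives 2 matching atoms.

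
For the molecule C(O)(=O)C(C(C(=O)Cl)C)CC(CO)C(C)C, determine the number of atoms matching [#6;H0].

2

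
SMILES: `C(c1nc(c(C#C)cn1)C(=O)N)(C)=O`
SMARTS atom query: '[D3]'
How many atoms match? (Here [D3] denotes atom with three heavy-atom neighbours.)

5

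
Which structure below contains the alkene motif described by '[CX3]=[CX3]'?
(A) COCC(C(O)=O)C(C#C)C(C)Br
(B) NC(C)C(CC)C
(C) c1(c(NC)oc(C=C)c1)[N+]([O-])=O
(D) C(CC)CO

C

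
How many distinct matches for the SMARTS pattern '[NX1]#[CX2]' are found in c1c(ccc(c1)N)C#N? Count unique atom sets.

1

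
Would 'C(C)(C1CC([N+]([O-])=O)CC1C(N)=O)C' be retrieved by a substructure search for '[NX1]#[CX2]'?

No

The pattern [NX1]#[CX2] describes a nitrogen triple-bonded to a two-connected carbon — a nitrile.
The closest candidate here is a primary amide (-C(=O)NH2), but the nitrogen is NX3, not NX1. No other fragment satisfies the full query, so there is no match.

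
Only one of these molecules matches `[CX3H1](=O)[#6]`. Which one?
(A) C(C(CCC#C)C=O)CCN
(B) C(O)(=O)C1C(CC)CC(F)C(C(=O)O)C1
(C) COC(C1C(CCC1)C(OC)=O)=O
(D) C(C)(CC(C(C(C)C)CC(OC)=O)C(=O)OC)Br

A

[CX3H1](=O)[#6] describes an sp2 carbon with one H, double-bonded to O and single-bonded to carbon (an aldehyde).
(A) contains an aldehyde (-CHO), which satisfies every atom and bond constraint.
(B) has a carboxylic acid group (-C(=O)OH) but the carbonyl carbon has H0 and is bonded to O, not H1.
(C) has a methyl-ester group (-C(=O)OCH3) but the carbonyl carbon has H0, not H1.
(D) has a methyl-ester group (-C(=O)OCH3) but the carbonyl carbon has H0, not H1.
So the answer is (A).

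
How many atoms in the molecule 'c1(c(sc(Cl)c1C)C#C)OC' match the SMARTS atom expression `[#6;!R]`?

4

The query [#6;!R] means: carbon not in any ring.
Check the 11 heavy atoms by environment: 1× s (aromatic, in 5-ring) → no; 4× c (aromatic, in 5-ring) → no; 4× C (acyclic) → match; 1× O (acyclic) → no; 1× Cl (acyclic) → no.
That gives 4 matching atoms.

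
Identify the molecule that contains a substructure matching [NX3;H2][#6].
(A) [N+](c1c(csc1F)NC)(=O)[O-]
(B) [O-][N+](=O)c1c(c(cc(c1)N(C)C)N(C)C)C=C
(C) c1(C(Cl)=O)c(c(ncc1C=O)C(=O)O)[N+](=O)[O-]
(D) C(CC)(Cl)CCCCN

D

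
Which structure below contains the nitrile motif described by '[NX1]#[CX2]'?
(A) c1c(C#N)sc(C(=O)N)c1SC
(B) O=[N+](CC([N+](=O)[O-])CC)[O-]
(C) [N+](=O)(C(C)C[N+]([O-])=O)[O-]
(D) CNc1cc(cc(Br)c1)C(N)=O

[NX1]#[CX2] describes a nitrogen triple-bonded to a two-connected carbon (a nitrile).
(A) contains a nitrile (-C#N), which satisfies every atom and bond constraint.
(B) has a nitro group (-[N+](=O)[O-]) but there is no C#N triple bond.
(C) has a nitro group (-[N+](=O)[O-]) but there is no C#N triple bond.
(D) has a primary amide (-C(=O)NH2) but the nitrogen is NX3, not NX1.
So the answer is (A).

A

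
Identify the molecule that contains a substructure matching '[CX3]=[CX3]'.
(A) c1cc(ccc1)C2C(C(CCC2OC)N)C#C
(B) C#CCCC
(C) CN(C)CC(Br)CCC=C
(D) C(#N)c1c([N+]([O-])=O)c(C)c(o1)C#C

[CX3]=[CX3] describes a non-aromatic C=C double bond between two sp2 carbons (an alkene).
(A) has an ethynyl group (-C#CH) but the C-C bond is a triple bond, not a double bond.
(B) has an ethynyl group (-C#CH) but the C-C bond is a triple bond, not a double bond.
(C) contains a vinyl group (-CH=CH2), which satisfies every atom and bond constraint.
(D) has an ethynyl group (-C#CH) but the C-C bond is a triple bond, not a double bond.
So the answer is (C).

C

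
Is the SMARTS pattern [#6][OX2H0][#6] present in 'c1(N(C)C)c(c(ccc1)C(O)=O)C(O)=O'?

No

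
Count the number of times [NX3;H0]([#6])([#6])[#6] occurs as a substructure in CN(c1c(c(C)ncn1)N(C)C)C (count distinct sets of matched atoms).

[NX3;H0]([#6])([#6])[#6] is the SMARTS for a tertiary amine: a trivalent nitrogen with no H, bonded to three carbons.
The molecule carries 2 separate instances of a dimethylamino group (-N(CH3)2) meeting every constraint; each maps to a distinct set of atoms, giving 2 matches.

2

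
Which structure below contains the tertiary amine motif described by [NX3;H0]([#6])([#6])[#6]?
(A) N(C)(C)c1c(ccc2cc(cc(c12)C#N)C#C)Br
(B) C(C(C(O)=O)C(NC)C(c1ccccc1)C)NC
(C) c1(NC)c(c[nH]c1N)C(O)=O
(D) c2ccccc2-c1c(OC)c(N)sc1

A

[NX3;H0]([#6])([#6])[#6] describes a trivalent nitrogen with no H, bonded to three carbons (a tertiary amine).
(A) contains a dimethylamino group (-N(CH3)2), which satisfies every atom and bond constraint.
(B) has an N-methylamino group (-NHCH3) but the nitrogen still has one H (H1), not H0.
(C) has an N-methylamino group (-NHCH3) but the nitrogen still has one H (H1), not H0.
(D) has a primary amino group (-NH2) but the nitrogen has H2, not H0 with three carbons.
So the answer is (A).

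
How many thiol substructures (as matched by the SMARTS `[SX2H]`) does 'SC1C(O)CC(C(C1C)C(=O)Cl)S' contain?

[SX2H] is the SMARTS for a thiol: an aliphatic sulfur with two connections, one being H.
The molecule carries 2 separate instances of a thiol (-SH) meeting every constraint; each maps to a distinct set of atoms, giving 2 matches.

2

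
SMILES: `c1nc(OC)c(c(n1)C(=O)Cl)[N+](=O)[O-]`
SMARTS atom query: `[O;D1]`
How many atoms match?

3

The query [O;D1] means: aliphatic oxygen bonded to exactly one heavy atom.
Check the 14 heavy atoms by environment: 2× n (aromatic, D2) → no; 1× c (aromatic, D2) → no; 3× c (aromatic, D3) → no; 1× N (charge +1, D3) → no; 1× O (charge -1, D1) → match; 2× O (D1) → match; 1× C (D3) → no; 1× Cl (D1) → no; 1× O (D2) → no; 1× C (D1) → no.
Summing the matching environments: 1 + 2 = 3 matching atoms.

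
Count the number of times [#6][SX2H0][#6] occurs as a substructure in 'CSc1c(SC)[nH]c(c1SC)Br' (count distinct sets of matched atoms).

[#6][SX2H0][#6] is the SMARTS for a thioether: an aliphatic sulfur bridging two carbons with no H on the sulfur.
The molecule carries 3 separate instances of a methylthio ether (-SCH3) meeting every constraint; each maps to a distinct set of atoms, giving 3 matches.

3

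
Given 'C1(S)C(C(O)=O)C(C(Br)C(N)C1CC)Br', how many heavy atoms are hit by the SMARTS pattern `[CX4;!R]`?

2

Check the 15 heavy atoms by environment: 6× C (X4, in 6-ring) → no; 1× S (X2, acyclic) → no; 2× Br (X1, acyclic) → no; 2× C (X4, acyclic) → match; 1× N (X3, acyclic) → no; 1× C (X3, acyclic) → no; 1× O (X1, acyclic) → no; 1× O (X2, acyclic) → no.
That gives 2 matching atoms.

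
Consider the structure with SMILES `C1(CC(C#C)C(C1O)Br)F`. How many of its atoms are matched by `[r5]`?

The query [r5] means: r5 matches atoms in a five-membered ring.
Check the 10 heavy atoms by environment: 5× C (in 5-ring) → match; 1× O (acyclic) → no; 1× F (acyclic) → no; 1× Br (acyclic) → no; 2× C (acyclic) → no.
That gives 5 matching atoms.

5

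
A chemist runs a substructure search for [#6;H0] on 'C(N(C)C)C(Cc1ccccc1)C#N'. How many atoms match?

2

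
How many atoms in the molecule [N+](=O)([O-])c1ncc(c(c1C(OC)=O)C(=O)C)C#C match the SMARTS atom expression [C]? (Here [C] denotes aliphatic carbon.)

6

Check the 18 heavy atoms by environment: 1× n (aromatic) → no; 5× c (aromatic) → no; 6× C → match; 4× O → no; 1× N (charge +1) → no; 1× O (charge -1) → no.
That gives 6 matching atoms.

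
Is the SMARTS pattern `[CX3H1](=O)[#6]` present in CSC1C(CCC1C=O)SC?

Yes

The pattern [CX3H1](=O)[#6] describes an sp2 carbon with one H, double-bonded to O and single-bonded to carbon — an aldehyde.
The molecule carries an aldehyde (-CHO), whose atoms satisfy every constraint of the query, so the pattern matches.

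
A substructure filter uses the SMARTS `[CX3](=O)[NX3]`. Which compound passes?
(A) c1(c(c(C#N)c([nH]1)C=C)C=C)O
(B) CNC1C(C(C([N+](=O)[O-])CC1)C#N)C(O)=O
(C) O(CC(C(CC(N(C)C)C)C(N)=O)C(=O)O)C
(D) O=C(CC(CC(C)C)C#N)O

C

[CX3](=O)[NX3] describes a carbonyl carbon bonded to a trivalent nitrogen (an amide).
(A) has a nitrile (-C#N) but the nitrile N is NX1 (triple-bonded), not NX3.
(B) has a carboxylic acid group (-C(=O)OH) but the carbonyl is bonded to O, not to an NX3 nitrogen.
(C) contains a primary amide (-C(=O)NH2), which satisfies every atom and bond constraint.
(D) has a nitrile (-C#N) but the nitrile N is NX1 (triple-bonded), not NX3.
So the answer is (C).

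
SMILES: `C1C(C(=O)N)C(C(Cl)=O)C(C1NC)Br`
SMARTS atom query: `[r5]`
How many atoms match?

5

Check the 14 heavy atoms by environment: 5× C (in 5-ring) → match; 2× N (acyclic) → no; 3× C (acyclic) → no; 2× O (acyclic) → no; 1× Cl (acyclic) → no; 1× Br (acyclic) → no.
That gives 5 matching atoms.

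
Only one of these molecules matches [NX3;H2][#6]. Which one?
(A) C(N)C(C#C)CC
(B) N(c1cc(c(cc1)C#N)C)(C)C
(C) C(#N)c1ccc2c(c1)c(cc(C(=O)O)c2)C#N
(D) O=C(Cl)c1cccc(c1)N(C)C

[NX3;H2][#6] describes a trivalent nitrogen with two H attached to carbon (a primary amine).
(A) contains a primary amino group (-NH2), which satisfies every atom and bond constraint.
(B) has a dimethylamino group (-N(CH3)2) but the nitrogen has H0, not H2.
(C) has a nitrile (-C#N) but the nitrogen is NX1 (triple-bonded), not NX3 with two H.
(D) has a dimethylamino group (-N(CH3)2) but the nitrogen has H0, not H2.
So the answer is (A).

A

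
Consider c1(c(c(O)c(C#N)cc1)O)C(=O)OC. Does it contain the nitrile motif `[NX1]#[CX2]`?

Yes

The pattern [NX1]#[CX2] describes a nitrogen triple-bonded to a two-connected carbon — a nitrile.
The molecule carries a nitrile (-C#N), whose atoms satisfy every constraint of the query, so the pattern matches.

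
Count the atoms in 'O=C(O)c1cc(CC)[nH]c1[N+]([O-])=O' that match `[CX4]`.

2

The query [CX4] means: C with X4: aliphatic carbon with exactly 4 total connections (bonds + H).
Check the 13 heavy atoms by environment: 1× n (aromatic, X3) → no; 4× c (aromatic, X3) → no; 1× N (charge +1, X3) → no; 1× O (charge -1, X1) → no; 2× O (X1) → no; 2× C (X4) → match; 1× C (X3) → no; 1× O (X2) → no.
That gives 2 matching atoms.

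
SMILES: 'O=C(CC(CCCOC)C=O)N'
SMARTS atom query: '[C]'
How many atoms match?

8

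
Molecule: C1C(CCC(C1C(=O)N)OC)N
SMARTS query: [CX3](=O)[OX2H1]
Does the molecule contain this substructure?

No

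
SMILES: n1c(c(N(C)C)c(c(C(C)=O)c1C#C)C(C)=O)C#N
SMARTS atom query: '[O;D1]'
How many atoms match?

2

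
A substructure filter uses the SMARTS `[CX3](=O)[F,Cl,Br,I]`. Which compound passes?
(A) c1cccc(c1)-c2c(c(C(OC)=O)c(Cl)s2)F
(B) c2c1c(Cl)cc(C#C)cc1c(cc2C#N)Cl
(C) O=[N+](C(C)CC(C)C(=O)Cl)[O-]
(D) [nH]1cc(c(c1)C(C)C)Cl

C

[CX3](=O)[F,Cl,Br,I] describes a carbonyl carbon bonded to a halogen (an acyl halide).
(A) has a methyl-ester group (-C(=O)OCH3) but the carbonyl is bonded to -O-C, not to a halogen.
(B) has a chloro substituent but the Cl is not on a carbonyl carbon.
(C) contains an acyl chloride (-C(=O)Cl), which satisfies every atom and bond constraint.
(D) has a chloro substituent but the Cl is not on a carbonyl carbon.
So the answer is (C).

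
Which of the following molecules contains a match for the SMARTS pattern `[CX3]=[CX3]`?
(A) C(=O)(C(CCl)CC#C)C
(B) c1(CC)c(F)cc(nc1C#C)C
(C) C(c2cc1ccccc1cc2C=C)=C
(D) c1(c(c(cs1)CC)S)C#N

C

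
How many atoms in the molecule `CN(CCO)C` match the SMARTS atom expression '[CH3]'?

Check the 6 heavy atoms by environment: 2× C (H2) → no; 1× O (H1) → no; 1× N (H0) → no; 2× C (H3) → match.
That gives 2 matching atoms.

2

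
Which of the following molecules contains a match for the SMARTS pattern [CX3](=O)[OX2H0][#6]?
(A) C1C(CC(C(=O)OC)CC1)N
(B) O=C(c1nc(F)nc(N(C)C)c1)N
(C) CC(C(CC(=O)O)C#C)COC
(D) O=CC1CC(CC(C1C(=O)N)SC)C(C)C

[CX3](=O)[OX2H0][#6] describes a carbonyl carbon bonded to an oxygen that is itself bonded to carbon (no H on that O) (an ester).
(A) contains a methyl-ester group (-C(=O)OCH3), which satisfies every atom and bond constraint.
(B) has a primary amide (-C(=O)NH2) but the carbonyl is bonded to N, not to an O-C linkage.
(C) has a methoxy ether (-OCH3) but the ether oxygen is not adjacent to a C=O carbon.
(D) has a primary amide (-C(=O)NH2) but the carbonyl is bonded to N, not to an O-C linkage.
So the answer is (A).

A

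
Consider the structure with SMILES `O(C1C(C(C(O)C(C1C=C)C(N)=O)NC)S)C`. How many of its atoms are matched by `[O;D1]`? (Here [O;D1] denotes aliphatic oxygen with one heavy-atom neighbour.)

2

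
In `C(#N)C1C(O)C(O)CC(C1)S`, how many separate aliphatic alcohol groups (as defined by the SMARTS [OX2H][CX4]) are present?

2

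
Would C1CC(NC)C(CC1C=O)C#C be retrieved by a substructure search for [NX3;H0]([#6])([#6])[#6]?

No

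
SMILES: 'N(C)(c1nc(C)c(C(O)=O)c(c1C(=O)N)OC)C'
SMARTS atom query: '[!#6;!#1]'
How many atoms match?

7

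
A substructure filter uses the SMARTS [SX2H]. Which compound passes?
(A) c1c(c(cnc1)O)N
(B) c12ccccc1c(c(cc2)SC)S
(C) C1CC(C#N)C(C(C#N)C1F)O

[SX2H] describes an aliphatic sulfur with two connections, one being H (a thiol).
(A) has a hydroxyl group (-OH) but it is an -OH, not an -SH.
(B) contains a thiol (-SH), which satisfies every atom and bond constraint.
(C) has a hydroxyl group (-OH) but it is an -OH, not an -SH.
So the answer is (B).

B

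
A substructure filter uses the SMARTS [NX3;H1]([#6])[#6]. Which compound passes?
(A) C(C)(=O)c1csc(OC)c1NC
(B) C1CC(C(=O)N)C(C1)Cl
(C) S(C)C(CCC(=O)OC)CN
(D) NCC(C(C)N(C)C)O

[NX3;H1]([#6])[#6] describes a trivalent nitrogen with one H, bonded to two carbons (a secondary amine).
(A) contains an N-methylamino group (-NHCH3), which satisfies every atom and bond constraint.
(B) has a primary amide (-C(=O)NH2) but the -C(=O)NH2 nitrogen has H2, not H1.
(C) has a primary amino group (-NH2) but the nitrogen has H2 and only one carbon neighbour.
(D) has a primary amino group (-NH2) but the nitrogen has H2 and only one carbon neighbour.
So the answer is (A).

A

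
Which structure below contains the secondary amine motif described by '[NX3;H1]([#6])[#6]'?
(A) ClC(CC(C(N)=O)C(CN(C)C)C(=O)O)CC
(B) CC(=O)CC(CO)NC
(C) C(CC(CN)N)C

B

[NX3;H1]([#6])[#6] describes a trivalent nitrogen with one H, bonded to two carbons (a secondary amine).
(A) has a dimethylamino group (-N(CH3)2) but the nitrogen has H0, not H1.
(B) contains an N-methylamino group (-NHCH3), which satisfies every atom and bond constraint.
(C) has a primary amino group (-NH2) but the nitrogen has H2 and only one carbon neighbour.
So the answer is (B).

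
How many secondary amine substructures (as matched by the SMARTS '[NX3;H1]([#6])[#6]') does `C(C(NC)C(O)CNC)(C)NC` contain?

3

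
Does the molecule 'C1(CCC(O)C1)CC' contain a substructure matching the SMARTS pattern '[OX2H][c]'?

No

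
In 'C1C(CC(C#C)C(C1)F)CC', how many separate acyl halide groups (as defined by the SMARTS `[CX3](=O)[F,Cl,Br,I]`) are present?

0

[CX3](=O)[F,Cl,Br,I] is the SMARTS for an acyl halide: a carbonyl carbon bonded to a halogen.
No fragment in the molecule satisfies every constraint, giving 0 matches.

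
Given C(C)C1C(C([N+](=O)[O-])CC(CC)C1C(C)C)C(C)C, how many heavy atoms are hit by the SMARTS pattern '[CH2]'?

3

The query [CH2] means: aliphatic carbon with exactly two hydrogens.
Check the 19 heavy atoms by environment: 7× C (H1) → no; 3× C (H2) → match; 6× C (H3) → no; 1× N (charge +1, H0) → no; 1× O (charge -1, H0) → no; 1× O (H0) → no.
That gives 3 matching atoms.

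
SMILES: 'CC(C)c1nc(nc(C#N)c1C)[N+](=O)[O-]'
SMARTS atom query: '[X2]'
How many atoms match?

3

The query [X2] means: any atom with exactly two total connections (bonds + H).
Check the 15 heavy atoms by environment: 2× n (aromatic, X2) → match; 4× c (aromatic, X3) → no; 1× N (charge +1, X3) → no; 1× O (charge -1, X1) → no; 1× O (X1) → no; 4× C (X4) → no; 1× C (X2) → match; 1× N (X1) → no.
Summing the matching environments: 2 + 1 = 3 matching atoms.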